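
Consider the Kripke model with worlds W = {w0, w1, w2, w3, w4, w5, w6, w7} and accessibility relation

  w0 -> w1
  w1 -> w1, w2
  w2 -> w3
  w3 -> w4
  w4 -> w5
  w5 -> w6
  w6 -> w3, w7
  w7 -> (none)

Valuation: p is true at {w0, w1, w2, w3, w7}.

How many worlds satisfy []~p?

w0: successors {w1}; ~p there: w1:F. ✗
w1: successors {w1, w2}; ~p there: w1:F, w2:F. ✗
w2: successors {w3}; ~p there: w3:F. ✗
w3: successors {w4}; ~p there: w4:T. ✓
w4: successors {w5}; ~p there: w5:T. ✓
w5: successors {w6}; ~p there: w6:T. ✓
w6: successors {w3, w7}; ~p there: w3:F, w7:F. ✗
w7: no successors, so []~p holds vacuously. ✓
Satisfying worlds: {w3, w4, w5, w7}.

4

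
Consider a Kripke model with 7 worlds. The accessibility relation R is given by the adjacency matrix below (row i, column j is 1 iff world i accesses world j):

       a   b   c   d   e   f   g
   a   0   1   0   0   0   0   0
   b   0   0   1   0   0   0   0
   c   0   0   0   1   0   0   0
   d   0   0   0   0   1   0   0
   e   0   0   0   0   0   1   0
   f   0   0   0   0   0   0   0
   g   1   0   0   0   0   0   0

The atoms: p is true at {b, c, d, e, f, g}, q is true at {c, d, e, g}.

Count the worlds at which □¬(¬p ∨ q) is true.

3

a: successors {b}; ¬(¬p ∨ q) there: b:T. ✓
b: successors {c}; ¬(¬p ∨ q) there: c:F. ✗
c: successors {d}; ¬(¬p ∨ q) there: d:F. ✗
d: successors {e}; ¬(¬p ∨ q) there: e:F. ✗
e: successors {f}; ¬(¬p ∨ q) there: f:T. ✓
f: no successors, so □¬(¬p ∨ q) holds vacuously. ✓
g: successors {a}; ¬(¬p ∨ q) there: a:F. ✗
Satisfying worlds: {a, e, f}.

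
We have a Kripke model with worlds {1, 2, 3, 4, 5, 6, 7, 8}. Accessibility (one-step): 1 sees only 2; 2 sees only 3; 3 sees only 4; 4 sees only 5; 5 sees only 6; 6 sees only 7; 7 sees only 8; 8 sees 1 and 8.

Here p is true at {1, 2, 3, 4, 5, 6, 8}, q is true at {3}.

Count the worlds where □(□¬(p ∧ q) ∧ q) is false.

1: successors {2}; □¬(p ∧ q) ∧ q there: 2:F. ✗
2: successors {3}; □¬(p ∧ q) ∧ q there: 3:T. ✓
3: successors {4}; □¬(p ∧ q) ∧ q there: 4:F. ✗
4: successors {5}; □¬(p ∧ q) ∧ q there: 5:F. ✗
5: successors {6}; □¬(p ∧ q) ∧ q there: 6:F. ✗
6: successors {7}; □¬(p ∧ q) ∧ q there: 7:F. ✗
7: successors {8}; □¬(p ∧ q) ∧ q there: 8:F. ✗
8: successors {1, 8}; □¬(p ∧ q) ∧ q there: 1:F, 8:F. ✗
Satisfying worlds: {2}.
So □(□¬(p ∧ q) ∧ q) fails at the other 7 worlds.

7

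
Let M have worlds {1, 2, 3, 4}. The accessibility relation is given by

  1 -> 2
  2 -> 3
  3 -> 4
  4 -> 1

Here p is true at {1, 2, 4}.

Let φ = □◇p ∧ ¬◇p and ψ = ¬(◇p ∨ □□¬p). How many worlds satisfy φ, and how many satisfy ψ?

For □◇p ∧ ¬◇p:
1: □◇p is F, ¬◇p is F. ✗
2: □◇p is T, ¬◇p is T. ✓
3: □◇p is T, ¬◇p is F. ✗
4: □◇p is T, ¬◇p is F. ✗
— 1 world.
For ¬(◇p ∨ □□¬p):
1: ◇p ∨ □□¬p is T. ✗
2: ◇p ∨ □□¬p is F. ✓
3: ◇p ∨ □□¬p is T. ✗
4: ◇p ∨ □□¬p is T. ✗
— 1 world.

1 and 1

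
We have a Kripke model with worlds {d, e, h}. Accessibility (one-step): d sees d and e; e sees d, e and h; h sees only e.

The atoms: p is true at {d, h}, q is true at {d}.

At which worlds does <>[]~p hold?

{e}

d: successors {d, e}; []~p there: d:F, e:F. ✗
e: successors {d, e, h}; []~p there: d:F, e:F, h:T. ✓
h: successors {e}; []~p there: e:F. ✗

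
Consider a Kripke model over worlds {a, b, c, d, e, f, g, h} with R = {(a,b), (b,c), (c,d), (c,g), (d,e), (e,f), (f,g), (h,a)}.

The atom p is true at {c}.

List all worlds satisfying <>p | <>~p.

{a, b, c, d, e, f, h}

a: <>p is F, <>~p is T. ✓
b: <>p is T, <>~p is F. ✓
c: <>p is F, <>~p is T. ✓
d: <>p is F, <>~p is T. ✓
e: <>p is F, <>~p is T. ✓
f: <>p is F, <>~p is T. ✓
g: <>p is F, <>~p is F. ✗
h: <>p is F, <>~p is T. ✓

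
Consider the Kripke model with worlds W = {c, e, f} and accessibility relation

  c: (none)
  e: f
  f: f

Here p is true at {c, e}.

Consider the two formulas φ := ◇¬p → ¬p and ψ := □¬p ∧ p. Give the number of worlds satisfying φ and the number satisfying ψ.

2 and 2

For ◇¬p → ¬p:
c: ◇¬p is F, ¬p is F. ✓
e: ◇¬p is T, ¬p is F. ✗
f: ◇¬p is T, ¬p is T. ✓
— 2 worlds.
For □¬p ∧ p:
c: □¬p is T, p is T. ✓
e: □¬p is T, p is T. ✓
f: □¬p is T, p is F. ✗
— 2 worlds.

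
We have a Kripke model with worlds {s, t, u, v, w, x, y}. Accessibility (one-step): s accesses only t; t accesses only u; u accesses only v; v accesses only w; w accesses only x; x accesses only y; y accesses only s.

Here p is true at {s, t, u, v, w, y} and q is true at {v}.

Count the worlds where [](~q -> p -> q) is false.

5

s: successors {t}; ~q -> p -> q there: t:F. ✗
t: successors {u}; ~q -> p -> q there: u:F. ✗
u: successors {v}; ~q -> p -> q there: v:T. ✓
v: successors {w}; ~q -> p -> q there: w:F. ✗
w: successors {x}; ~q -> p -> q there: x:T. ✓
x: successors {y}; ~q -> p -> q there: y:F. ✗
y: successors {s}; ~q -> p -> q there: s:F. ✗
Satisfying worlds: {u, w}.
So [](~q -> p -> q) fails at the other 5 worlds.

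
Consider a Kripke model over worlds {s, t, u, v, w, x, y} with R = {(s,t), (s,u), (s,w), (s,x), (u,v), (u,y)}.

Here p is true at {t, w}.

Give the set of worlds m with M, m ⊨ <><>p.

s: successors {t, u, w, x}; <>p there: t:F, u:F, w:F, x:F. ✗
t: no successors, so <><>p fails. ✗
u: successors {v, y}; <>p there: v:F, y:F. ✗
v: no successors, so <><>p fails. ✗
w: no successors, so <><>p fails. ✗
x: no successors, so <><>p fails. ✗
y: no successors, so <><>p fails. ✗

∅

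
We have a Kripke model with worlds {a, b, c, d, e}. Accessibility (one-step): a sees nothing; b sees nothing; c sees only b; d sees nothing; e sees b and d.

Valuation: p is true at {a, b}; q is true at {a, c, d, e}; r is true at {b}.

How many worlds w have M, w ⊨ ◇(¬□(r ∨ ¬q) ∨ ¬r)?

a: no successors, so ◇(¬□(r ∨ ¬q) ∨ ¬r) fails. ✗
b: no successors, so ◇(¬□(r ∨ ¬q) ∨ ¬r) fails. ✗
c: successors {b}; ¬□(r ∨ ¬q) ∨ ¬r there: b:F. ✗
d: no successors, so ◇(¬□(r ∨ ¬q) ∨ ¬r) fails. ✗
e: successors {b, d}; ¬□(r ∨ ¬q) ∨ ¬r there: b:F, d:T. ✓
Satisfying worlds: {e}.

1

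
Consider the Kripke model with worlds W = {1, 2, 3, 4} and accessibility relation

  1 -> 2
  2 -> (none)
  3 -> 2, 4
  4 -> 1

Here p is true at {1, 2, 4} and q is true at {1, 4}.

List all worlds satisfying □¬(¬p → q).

{2}

1: successors {2}; ¬(¬p → q) there: 2:F. ✗
2: no successors, so □¬(¬p → q) holds vacuously. ✓
3: successors {2, 4}; ¬(¬p → q) there: 2:F, 4:F. ✗
4: successors {1}; ¬(¬p → q) there: 1:F. ✗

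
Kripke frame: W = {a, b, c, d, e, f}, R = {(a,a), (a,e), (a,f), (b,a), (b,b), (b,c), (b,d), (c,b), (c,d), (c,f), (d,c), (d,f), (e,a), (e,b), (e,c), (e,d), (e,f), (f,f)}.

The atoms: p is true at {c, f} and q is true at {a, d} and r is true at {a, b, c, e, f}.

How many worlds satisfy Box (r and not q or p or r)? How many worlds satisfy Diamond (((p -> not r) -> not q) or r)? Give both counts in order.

For Box (r and not q or p or r):
a: successors {a, e, f}; r and not q or p or r there: a:T, e:T, f:T. ✓
b: successors {a, b, c, d}; r and not q or p or r there: a:T, b:T, c:T, d:F. ✗
c: successors {b, d, f}; r and not q or p or r there: b:T, d:F, f:T. ✗
d: successors {c, f}; r and not q or p or r there: c:T, f:T. ✓
e: successors {a, b, c, d, f}; r and not q or p or r there: a:T, b:T, c:T, d:F, f:T. ✗
f: successors {f}; r and not q or p or r there: f:T. ✓
— 3 worlds.
For Diamond (((p -> not r) -> not q) or r):
a: successors {a, e, f}; ((p -> not r) -> not q) or r there: a:T, e:T, f:T. ✓
b: successors {a, b, c, d}; ((p -> not r) -> not q) or r there: a:T, b:T, c:T, d:F. ✓
c: successors {b, d, f}; ((p -> not r) -> not q) or r there: b:T, d:F, f:T. ✓
d: successors {c, f}; ((p -> not r) -> not q) or r there: c:T, f:T. ✓
e: successors {a, b, c, d, f}; ((p -> not r) -> not q) or r there: a:T, b:T, c:T, d:F, f:T. ✓
f: successors {f}; ((p -> not r) -> not q) or r there: f:T. ✓
— 6 worlds.

3 and 6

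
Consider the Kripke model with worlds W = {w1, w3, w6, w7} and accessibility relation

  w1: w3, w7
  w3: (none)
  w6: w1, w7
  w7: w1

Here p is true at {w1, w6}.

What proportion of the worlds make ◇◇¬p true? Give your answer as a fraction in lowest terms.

1/2

w1: successors {w3, w7}; ◇¬p there: w3:F, w7:F. ✗
w3: no successors, so ◇◇¬p fails. ✗
w6: successors {w1, w7}; ◇¬p there: w1:T, w7:F. ✓
w7: successors {w1}; ◇¬p there: w1:T. ✓
That's 2 of 4 worlds, so 2/4 = 1/2.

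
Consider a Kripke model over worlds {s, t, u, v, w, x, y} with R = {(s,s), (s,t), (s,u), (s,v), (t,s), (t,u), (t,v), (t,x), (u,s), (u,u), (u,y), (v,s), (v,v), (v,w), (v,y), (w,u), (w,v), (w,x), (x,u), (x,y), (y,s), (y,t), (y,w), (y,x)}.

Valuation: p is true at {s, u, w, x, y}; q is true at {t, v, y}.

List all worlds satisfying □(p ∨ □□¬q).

s: successors {s, t, u, v}; p ∨ □□¬q there: s:T, t:F, u:T, v:F. ✗
t: successors {s, u, v, x}; p ∨ □□¬q there: s:T, u:T, v:F, x:T. ✗
u: successors {s, u, y}; p ∨ □□¬q there: s:T, u:T, y:T. ✓
v: successors {s, v, w, y}; p ∨ □□¬q there: s:T, v:F, w:T, y:T. ✗
w: successors {u, v, x}; p ∨ □□¬q there: u:T, v:F, x:T. ✗
x: successors {u, y}; p ∨ □□¬q there: u:T, y:T. ✓
y: successors {s, t, w, x}; p ∨ □□¬q there: s:T, t:F, w:T, x:T. ✗

{u, x}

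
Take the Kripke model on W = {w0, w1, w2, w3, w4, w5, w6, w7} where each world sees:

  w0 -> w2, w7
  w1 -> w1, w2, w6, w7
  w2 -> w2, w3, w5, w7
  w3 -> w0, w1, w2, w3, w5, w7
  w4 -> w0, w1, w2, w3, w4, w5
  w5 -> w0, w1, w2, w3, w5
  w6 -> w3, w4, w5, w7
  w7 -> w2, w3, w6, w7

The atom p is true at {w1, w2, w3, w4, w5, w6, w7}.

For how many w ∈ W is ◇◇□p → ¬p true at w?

1

w0: ◇◇□p is T, ¬p is T. ✓
w1: ◇◇□p is T, ¬p is F. ✗
w2: ◇◇□p is T, ¬p is F. ✗
w3: ◇◇□p is T, ¬p is F. ✗
w4: ◇◇□p is T, ¬p is F. ✗
w5: ◇◇□p is T, ¬p is F. ✗
w6: ◇◇□p is T, ¬p is F. ✗
w7: ◇◇□p is T, ¬p is F. ✗
Satisfying worlds: {w0}.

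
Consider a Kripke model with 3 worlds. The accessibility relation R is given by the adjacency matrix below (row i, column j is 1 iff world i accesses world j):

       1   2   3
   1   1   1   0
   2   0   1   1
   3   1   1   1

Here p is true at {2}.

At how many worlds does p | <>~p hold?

1: p is F, <>~p is T. ✓
2: p is T, <>~p is T. ✓
3: p is F, <>~p is T. ✓
Satisfying worlds: {1, 2, 3}.

3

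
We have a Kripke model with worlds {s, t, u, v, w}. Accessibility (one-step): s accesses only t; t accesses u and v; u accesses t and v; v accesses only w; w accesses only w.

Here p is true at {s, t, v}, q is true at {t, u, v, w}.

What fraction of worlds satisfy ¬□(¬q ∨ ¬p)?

3/5

s: □(¬q ∨ ¬p) is F. ✓
t: □(¬q ∨ ¬p) is F. ✓
u: □(¬q ∨ ¬p) is F. ✓
v: □(¬q ∨ ¬p) is T. ✗
w: □(¬q ∨ ¬p) is T. ✗
That's 3 of 5 worlds, so 3/5.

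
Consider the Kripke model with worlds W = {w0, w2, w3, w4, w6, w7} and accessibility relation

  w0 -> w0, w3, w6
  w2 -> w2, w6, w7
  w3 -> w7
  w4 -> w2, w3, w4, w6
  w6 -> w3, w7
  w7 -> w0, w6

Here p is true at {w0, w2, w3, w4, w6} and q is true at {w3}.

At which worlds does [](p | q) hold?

{w0, w4, w7}

w0: successors {w0, w3, w6}; p | q there: w0:T, w3:T, w6:T. ✓
w2: successors {w2, w6, w7}; p | q there: w2:T, w6:T, w7:F. ✗
w3: successors {w7}; p | q there: w7:F. ✗
w4: successors {w2, w3, w4, w6}; p | q there: w2:T, w3:T, w4:T, w6:T. ✓
w6: successors {w3, w7}; p | q there: w3:T, w7:F. ✗
w7: successors {w0, w6}; p | q there: w0:T, w6:T. ✓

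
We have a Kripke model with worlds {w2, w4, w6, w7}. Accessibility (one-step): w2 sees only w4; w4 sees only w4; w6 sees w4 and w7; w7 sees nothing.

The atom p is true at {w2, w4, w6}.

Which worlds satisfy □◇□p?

w2: successors {w4}; ◇□p there: w4:T. ✓
w4: successors {w4}; ◇□p there: w4:T. ✓
w6: successors {w4, w7}; ◇□p there: w4:T, w7:F. ✗
w7: no successors, so □◇□p holds vacuously. ✓

{w2, w4, w7}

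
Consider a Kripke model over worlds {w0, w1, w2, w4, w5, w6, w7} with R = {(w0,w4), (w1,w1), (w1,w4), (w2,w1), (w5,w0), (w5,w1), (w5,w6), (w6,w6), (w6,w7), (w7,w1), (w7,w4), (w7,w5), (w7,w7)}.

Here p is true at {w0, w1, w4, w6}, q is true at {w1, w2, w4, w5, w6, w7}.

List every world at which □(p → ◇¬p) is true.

w0: successors {w4}; p → ◇¬p there: w4:F. ✗
w1: successors {w1, w4}; p → ◇¬p there: w1:F, w4:F. ✗
w2: successors {w1}; p → ◇¬p there: w1:F. ✗
w4: no successors, so □(p → ◇¬p) holds vacuously. ✓
w5: successors {w0, w1, w6}; p → ◇¬p there: w0:F, w1:F, w6:T. ✗
w6: successors {w6, w7}; p → ◇¬p there: w6:T, w7:T. ✓
w7: successors {w1, w4, w5, w7}; p → ◇¬p there: w1:F, w4:F, w5:T, w7:T. ✗

{w4, w6}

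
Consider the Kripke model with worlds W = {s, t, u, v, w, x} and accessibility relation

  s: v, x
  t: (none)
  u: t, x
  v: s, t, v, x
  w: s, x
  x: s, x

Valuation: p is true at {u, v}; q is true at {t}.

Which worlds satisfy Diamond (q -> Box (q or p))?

s: successors {v, x}; q -> Box (q or p) there: v:T, x:T. ✓
t: no successors, so Diamond (q -> Box (q or p)) fails. ✗
u: successors {t, x}; q -> Box (q or p) there: t:T, x:T. ✓
v: successors {s, t, v, x}; q -> Box (q or p) there: s:T, t:T, v:T, x:T. ✓
w: successors {s, x}; q -> Box (q or p) there: s:T, x:T. ✓
x: successors {s, x}; q -> Box (q or p) there: s:T, x:T. ✓

{s, u, v, w, x}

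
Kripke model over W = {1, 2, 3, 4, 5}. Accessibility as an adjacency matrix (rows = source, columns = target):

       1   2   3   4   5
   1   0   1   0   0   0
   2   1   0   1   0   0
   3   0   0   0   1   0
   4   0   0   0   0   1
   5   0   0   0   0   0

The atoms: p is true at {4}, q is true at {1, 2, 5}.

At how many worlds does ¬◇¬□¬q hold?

1: ◇¬□¬q is T. ✗
2: ◇¬□¬q is T. ✗
3: ◇¬□¬q is T. ✗
4: ◇¬□¬q is F. ✓
5: ◇¬□¬q is F. ✓
Satisfying worlds: {4, 5}.

2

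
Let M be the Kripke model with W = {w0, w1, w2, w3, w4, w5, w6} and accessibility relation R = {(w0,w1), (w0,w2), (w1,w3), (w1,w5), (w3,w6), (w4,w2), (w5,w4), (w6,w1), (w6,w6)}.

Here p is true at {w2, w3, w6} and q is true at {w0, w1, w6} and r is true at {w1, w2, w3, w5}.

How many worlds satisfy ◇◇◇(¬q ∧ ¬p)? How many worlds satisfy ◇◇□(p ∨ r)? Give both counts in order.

For ◇◇◇(¬q ∧ ¬p):
w0: successors {w1, w2}; ◇◇(¬q ∧ ¬p) there: w1:T, w2:F. ✓
w1: successors {w3, w5}; ◇◇(¬q ∧ ¬p) there: w3:F, w5:F. ✗
w2: no successors, so ◇◇◇(¬q ∧ ¬p) fails. ✗
w3: successors {w6}; ◇◇(¬q ∧ ¬p) there: w6:T. ✓
w4: successors {w2}; ◇◇(¬q ∧ ¬p) there: w2:F. ✗
w5: successors {w4}; ◇◇(¬q ∧ ¬p) there: w4:F. ✗
w6: successors {w1, w6}; ◇◇(¬q ∧ ¬p) there: w1:T, w6:T. ✓
— 3 worlds.
For ◇◇□(p ∨ r):
w0: successors {w1, w2}; ◇□(p ∨ r) there: w1:T, w2:F. ✓
w1: successors {w3, w5}; ◇□(p ∨ r) there: w3:T, w5:T. ✓
w2: no successors, so ◇◇□(p ∨ r) fails. ✗
w3: successors {w6}; ◇□(p ∨ r) there: w6:T. ✓
w4: successors {w2}; ◇□(p ∨ r) there: w2:F. ✗
w5: successors {w4}; ◇□(p ∨ r) there: w4:T. ✓
w6: successors {w1, w6}; ◇□(p ∨ r) there: w1:T, w6:T. ✓
— 5 worlds.

3 and 5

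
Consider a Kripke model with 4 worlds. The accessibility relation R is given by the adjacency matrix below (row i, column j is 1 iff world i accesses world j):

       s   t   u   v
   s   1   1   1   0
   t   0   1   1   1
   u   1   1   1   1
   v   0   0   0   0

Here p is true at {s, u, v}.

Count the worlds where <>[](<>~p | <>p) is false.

1

s: successors {s, t, u}; [](<>~p | <>p) there: s:T, t:F, u:F. ✓
t: successors {t, u, v}; [](<>~p | <>p) there: t:F, u:F, v:T. ✓
u: successors {s, t, u, v}; [](<>~p | <>p) there: s:T, t:F, u:F, v:T. ✓
v: no successors, so <>[](<>~p | <>p) fails. ✗
Satisfying worlds: {s, t, u}.
So <>[](<>~p | <>p) fails at the other 1 world.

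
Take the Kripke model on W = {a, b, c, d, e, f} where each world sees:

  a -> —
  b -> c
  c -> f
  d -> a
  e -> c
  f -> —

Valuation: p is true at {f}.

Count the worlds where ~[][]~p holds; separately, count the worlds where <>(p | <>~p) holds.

For ~[][]~p:
a: [][]~p is T. ✗
b: [][]~p is F. ✓
c: [][]~p is T. ✗
d: [][]~p is T. ✗
e: [][]~p is F. ✓
f: [][]~p is T. ✗
— 2 worlds.
For <>(p | <>~p):
a: no successors, so <>(p | <>~p) fails. ✗
b: successors {c}; p | <>~p there: c:F. ✗
c: successors {f}; p | <>~p there: f:T. ✓
d: successors {a}; p | <>~p there: a:F. ✗
e: successors {c}; p | <>~p there: c:F. ✗
f: no successors, so <>(p | <>~p) fails. ✗
— 1 world.

2 and 1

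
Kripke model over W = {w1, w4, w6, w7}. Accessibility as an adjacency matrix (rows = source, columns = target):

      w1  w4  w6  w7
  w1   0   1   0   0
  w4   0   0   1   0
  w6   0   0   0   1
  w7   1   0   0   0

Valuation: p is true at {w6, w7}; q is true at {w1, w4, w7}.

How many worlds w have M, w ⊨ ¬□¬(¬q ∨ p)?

2

w1: □¬(¬q ∨ p) is T. ✗
w4: □¬(¬q ∨ p) is F. ✓
w6: □¬(¬q ∨ p) is F. ✓
w7: □¬(¬q ∨ p) is T. ✗
Satisfying worlds: {w4, w6}.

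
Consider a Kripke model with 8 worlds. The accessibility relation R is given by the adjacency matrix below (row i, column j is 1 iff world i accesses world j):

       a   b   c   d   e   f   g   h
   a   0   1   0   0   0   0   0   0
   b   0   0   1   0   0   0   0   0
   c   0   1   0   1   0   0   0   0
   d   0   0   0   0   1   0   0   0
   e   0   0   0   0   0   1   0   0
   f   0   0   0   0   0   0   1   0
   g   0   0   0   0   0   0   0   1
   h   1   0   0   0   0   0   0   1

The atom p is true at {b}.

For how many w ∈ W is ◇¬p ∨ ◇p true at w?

a: ◇¬p is F, ◇p is T. ✓
b: ◇¬p is T, ◇p is F. ✓
c: ◇¬p is T, ◇p is T. ✓
d: ◇¬p is T, ◇p is F. ✓
e: ◇¬p is T, ◇p is F. ✓
f: ◇¬p is T, ◇p is F. ✓
g: ◇¬p is T, ◇p is F. ✓
h: ◇¬p is T, ◇p is F. ✓
Satisfying worlds: {a, b, c, d, e, f, g, h}.

8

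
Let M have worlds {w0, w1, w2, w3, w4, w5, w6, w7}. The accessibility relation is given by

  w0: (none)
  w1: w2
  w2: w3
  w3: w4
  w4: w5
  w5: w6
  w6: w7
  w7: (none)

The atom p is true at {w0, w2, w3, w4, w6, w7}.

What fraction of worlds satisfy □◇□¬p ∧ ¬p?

1/8

w0: □◇□¬p is T, ¬p is F. ✗
w1: □◇□¬p is F, ¬p is T. ✗
w2: □◇□¬p is T, ¬p is F. ✗
w3: □◇□¬p is F, ¬p is F. ✗
w4: □◇□¬p is F, ¬p is F. ✗
w5: □◇□¬p is T, ¬p is T. ✓
w6: □◇□¬p is F, ¬p is F. ✗
w7: □◇□¬p is T, ¬p is F. ✗
That's 1 of 8 worlds, so 1/8.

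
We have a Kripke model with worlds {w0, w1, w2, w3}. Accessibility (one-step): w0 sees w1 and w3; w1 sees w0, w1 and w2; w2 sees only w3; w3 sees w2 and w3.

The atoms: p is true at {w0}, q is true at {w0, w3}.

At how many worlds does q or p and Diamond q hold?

w0: q is T, p and Diamond q is T. ✓
w1: q is F, p and Diamond q is F. ✗
w2: q is F, p and Diamond q is F. ✗
w3: q is T, p and Diamond q is F. ✓
Satisfying worlds: {w0, w3}.

2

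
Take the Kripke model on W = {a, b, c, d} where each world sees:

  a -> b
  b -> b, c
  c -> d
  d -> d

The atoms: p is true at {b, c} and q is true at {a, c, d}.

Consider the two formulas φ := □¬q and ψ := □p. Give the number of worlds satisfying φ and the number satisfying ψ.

1 and 2

For □¬q:
a: successors {b}; ¬q there: b:T. ✓
b: successors {b, c}; ¬q there: b:T, c:F. ✗
c: successors {d}; ¬q there: d:F. ✗
d: successors {d}; ¬q there: d:F. ✗
— 1 world.
For □p:
a: successors {b}; p there: b:T. ✓
b: successors {b, c}; p there: b:T, c:T. ✓
c: successors {d}; p there: d:F. ✗
d: successors {d}; p there: d:F. ✗
— 2 worlds.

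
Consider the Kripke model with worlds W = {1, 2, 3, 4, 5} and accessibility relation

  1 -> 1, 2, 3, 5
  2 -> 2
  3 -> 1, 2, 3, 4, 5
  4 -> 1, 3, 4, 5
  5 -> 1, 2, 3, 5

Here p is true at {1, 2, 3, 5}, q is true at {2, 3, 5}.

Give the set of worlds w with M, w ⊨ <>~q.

{1, 3, 4, 5}

1: successors {1, 2, 3, 5}; ~q there: 1:T, 2:F, 3:F, 5:F. ✓
2: successors {2}; ~q there: 2:F. ✗
3: successors {1, 2, 3, 4, 5}; ~q there: 1:T, 2:F, 3:F, 4:T, 5:F. ✓
4: successors {1, 3, 4, 5}; ~q there: 1:T, 3:F, 4:T, 5:F. ✓
5: successors {1, 2, 3, 5}; ~q there: 1:T, 2:F, 3:F, 5:F. ✓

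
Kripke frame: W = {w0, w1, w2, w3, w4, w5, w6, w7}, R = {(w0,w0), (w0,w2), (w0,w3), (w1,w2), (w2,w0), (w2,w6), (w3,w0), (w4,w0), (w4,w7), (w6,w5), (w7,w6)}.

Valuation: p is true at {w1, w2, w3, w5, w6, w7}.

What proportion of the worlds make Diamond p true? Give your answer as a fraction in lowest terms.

3/4

w0: successors {w0, w2, w3}; p there: w0:F, w2:T, w3:T. ✓
w1: successors {w2}; p there: w2:T. ✓
w2: successors {w0, w6}; p there: w0:F, w6:T. ✓
w3: successors {w0}; p there: w0:F. ✗
w4: successors {w0, w7}; p there: w0:F, w7:T. ✓
w5: no successors, so Diamond p fails. ✗
w6: successors {w5}; p there: w5:T. ✓
w7: successors {w6}; p there: w6:T. ✓
That's 6 of 8 worlds, so 6/8 = 3/4.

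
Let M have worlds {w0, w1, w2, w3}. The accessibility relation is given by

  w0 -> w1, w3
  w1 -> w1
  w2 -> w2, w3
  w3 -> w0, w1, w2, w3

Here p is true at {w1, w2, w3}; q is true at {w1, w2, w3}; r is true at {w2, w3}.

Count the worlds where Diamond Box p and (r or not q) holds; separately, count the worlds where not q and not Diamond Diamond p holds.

For Diamond Box p and (r or not q):
w0: Diamond Box p is T, r or not q is T. ✓
w1: Diamond Box p is T, r or not q is F. ✗
w2: Diamond Box p is T, r or not q is T. ✓
w3: Diamond Box p is T, r or not q is T. ✓
— 3 worlds.
For not q and not Diamond Diamond p:
w0: not q is T, not Diamond Diamond p is F. ✗
w1: not q is F, not Diamond Diamond p is F. ✗
w2: not q is F, not Diamond Diamond p is F. ✗
w3: not q is F, not Diamond Diamond p is F. ✗
— 0 worlds.

3 and 0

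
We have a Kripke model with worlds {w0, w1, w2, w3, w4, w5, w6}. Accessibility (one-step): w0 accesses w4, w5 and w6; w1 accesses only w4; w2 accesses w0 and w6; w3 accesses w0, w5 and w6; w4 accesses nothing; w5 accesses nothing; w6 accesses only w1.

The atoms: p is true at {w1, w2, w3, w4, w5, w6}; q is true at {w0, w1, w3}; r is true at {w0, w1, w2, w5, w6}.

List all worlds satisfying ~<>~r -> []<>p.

{w0, w1, w2, w4, w5, w6}

w0: ~<>~r is F, []<>p is F. ✓
w1: ~<>~r is F, []<>p is F. ✓
w2: ~<>~r is T, []<>p is T. ✓
w3: ~<>~r is T, []<>p is F. ✗
w4: ~<>~r is T, []<>p is T. ✓
w5: ~<>~r is T, []<>p is T. ✓
w6: ~<>~r is T, []<>p is T. ✓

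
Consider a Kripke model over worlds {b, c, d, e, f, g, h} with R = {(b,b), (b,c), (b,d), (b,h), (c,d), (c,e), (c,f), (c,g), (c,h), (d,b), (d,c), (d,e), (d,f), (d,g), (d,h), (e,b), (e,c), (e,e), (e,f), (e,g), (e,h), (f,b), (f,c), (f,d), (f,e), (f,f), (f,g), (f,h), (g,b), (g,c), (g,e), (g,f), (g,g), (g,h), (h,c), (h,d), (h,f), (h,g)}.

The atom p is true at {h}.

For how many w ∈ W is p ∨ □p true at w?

b: p is F, □p is F. ✗
c: p is F, □p is F. ✗
d: p is F, □p is F. ✗
e: p is F, □p is F. ✗
f: p is F, □p is F. ✗
g: p is F, □p is F. ✗
h: p is T, □p is F. ✓
Satisfying worlds: {h}.

1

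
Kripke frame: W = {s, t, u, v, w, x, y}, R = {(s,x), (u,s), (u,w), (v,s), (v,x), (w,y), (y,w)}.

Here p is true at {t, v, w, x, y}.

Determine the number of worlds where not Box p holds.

2

s: Box p is T. ✗
t: Box p is T. ✗
u: Box p is F. ✓
v: Box p is F. ✓
w: Box p is T. ✗
x: Box p is T. ✗
y: Box p is T. ✗
Satisfying worlds: {u, v}.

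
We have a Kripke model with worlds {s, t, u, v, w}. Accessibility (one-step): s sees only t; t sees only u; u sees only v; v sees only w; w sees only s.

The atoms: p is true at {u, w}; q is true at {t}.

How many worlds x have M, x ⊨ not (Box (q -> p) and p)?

s: Box (q -> p) and p is F. ✓
t: Box (q -> p) and p is F. ✓
u: Box (q -> p) and p is T. ✗
v: Box (q -> p) and p is F. ✓
w: Box (q -> p) and p is T. ✗
Satisfying worlds: {s, t, v}.

3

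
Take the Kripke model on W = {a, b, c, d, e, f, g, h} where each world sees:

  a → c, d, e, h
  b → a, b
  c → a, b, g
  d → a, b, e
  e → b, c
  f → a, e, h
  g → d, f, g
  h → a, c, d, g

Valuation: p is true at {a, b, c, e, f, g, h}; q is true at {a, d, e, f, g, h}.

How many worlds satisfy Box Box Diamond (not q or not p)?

a: successors {c, d, e, h}; Box Diamond (not q or not p) there: c:T, d:T, e:T, h:T. ✓
b: successors {a, b}; Box Diamond (not q or not p) there: a:T, b:T. ✓
c: successors {a, b, g}; Box Diamond (not q or not p) there: a:T, b:T, g:F. ✗
d: successors {a, b, e}; Box Diamond (not q or not p) there: a:T, b:T, e:T. ✓
e: successors {b, c}; Box Diamond (not q or not p) there: b:T, c:T. ✓
f: successors {a, e, h}; Box Diamond (not q or not p) there: a:T, e:T, h:T. ✓
g: successors {d, f, g}; Box Diamond (not q or not p) there: d:T, f:T, g:F. ✗
h: successors {a, c, d, g}; Box Diamond (not q or not p) there: a:T, c:T, d:T, g:F. ✗
Satisfying worlds: {a, b, d, e, f}.

5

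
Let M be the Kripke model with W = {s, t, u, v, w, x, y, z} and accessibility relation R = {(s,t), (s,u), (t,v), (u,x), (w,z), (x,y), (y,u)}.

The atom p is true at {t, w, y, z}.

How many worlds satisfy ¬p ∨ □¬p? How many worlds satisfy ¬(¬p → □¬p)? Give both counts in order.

For ¬p ∨ □¬p:
s: ¬p is T, □¬p is F. ✓
t: ¬p is F, □¬p is T. ✓
u: ¬p is T, □¬p is T. ✓
v: ¬p is T, □¬p is T. ✓
w: ¬p is F, □¬p is F. ✗
x: ¬p is T, □¬p is F. ✓
y: ¬p is F, □¬p is T. ✓
z: ¬p is F, □¬p is T. ✓
— 7 worlds.
For ¬(¬p → □¬p):
s: ¬p → □¬p is F. ✓
t: ¬p → □¬p is T. ✗
u: ¬p → □¬p is T. ✗
v: ¬p → □¬p is T. ✗
w: ¬p → □¬p is T. ✗
x: ¬p → □¬p is F. ✓
y: ¬p → □¬p is T. ✗
z: ¬p → □¬p is T. ✗
— 2 worlds.

7 and 2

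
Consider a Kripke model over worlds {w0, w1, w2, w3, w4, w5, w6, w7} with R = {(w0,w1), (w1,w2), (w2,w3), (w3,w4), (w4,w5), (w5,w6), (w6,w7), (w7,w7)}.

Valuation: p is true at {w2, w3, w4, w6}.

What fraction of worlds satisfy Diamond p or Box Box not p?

3/4

w0: Diamond p is F, Box Box not p is F. ✗
w1: Diamond p is T, Box Box not p is F. ✓
w2: Diamond p is T, Box Box not p is F. ✓
w3: Diamond p is T, Box Box not p is T. ✓
w4: Diamond p is F, Box Box not p is F. ✗
w5: Diamond p is T, Box Box not p is T. ✓
w6: Diamond p is F, Box Box not p is T. ✓
w7: Diamond p is F, Box Box not p is T. ✓
That's 6 of 8 worlds, so 6/8 = 3/4.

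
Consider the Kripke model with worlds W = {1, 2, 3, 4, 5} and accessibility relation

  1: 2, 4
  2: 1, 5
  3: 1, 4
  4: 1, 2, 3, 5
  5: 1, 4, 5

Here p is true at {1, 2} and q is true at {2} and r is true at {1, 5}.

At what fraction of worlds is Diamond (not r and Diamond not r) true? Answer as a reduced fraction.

1: successors {2, 4}; not r and Diamond not r there: 2:F, 4:T. ✓
2: successors {1, 5}; not r and Diamond not r there: 1:F, 5:F. ✗
3: successors {1, 4}; not r and Diamond not r there: 1:F, 4:T. ✓
4: successors {1, 2, 3, 5}; not r and Diamond not r there: 1:F, 2:F, 3:T, 5:F. ✓
5: successors {1, 4, 5}; not r and Diamond not r there: 1:F, 4:T, 5:F. ✓
That's 4 of 5 worlds, so 4/5.

4/5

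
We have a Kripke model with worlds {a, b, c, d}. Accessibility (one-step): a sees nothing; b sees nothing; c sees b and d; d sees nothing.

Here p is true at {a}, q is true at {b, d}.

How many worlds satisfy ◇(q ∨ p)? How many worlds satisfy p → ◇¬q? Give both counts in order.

For ◇(q ∨ p):
a: no successors, so ◇(q ∨ p) fails. ✗
b: no successors, so ◇(q ∨ p) fails. ✗
c: successors {b, d}; q ∨ p there: b:T, d:T. ✓
d: no successors, so ◇(q ∨ p) fails. ✗
— 1 world.
For p → ◇¬q:
a: p is T, ◇¬q is F. ✗
b: p is F, ◇¬q is F. ✓
c: p is F, ◇¬q is F. ✓
d: p is F, ◇¬q is F. ✓
— 3 worlds.

1 and 3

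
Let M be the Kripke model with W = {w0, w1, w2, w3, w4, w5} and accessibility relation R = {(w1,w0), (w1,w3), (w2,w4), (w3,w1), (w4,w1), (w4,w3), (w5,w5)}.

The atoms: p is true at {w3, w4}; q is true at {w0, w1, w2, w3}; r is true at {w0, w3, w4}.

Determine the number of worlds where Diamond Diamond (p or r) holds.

w0: no successors, so Diamond Diamond (p or r) fails. ✗
w1: successors {w0, w3}; Diamond (p or r) there: w0:F, w3:F. ✗
w2: successors {w4}; Diamond (p or r) there: w4:T. ✓
w3: successors {w1}; Diamond (p or r) there: w1:T. ✓
w4: successors {w1, w3}; Diamond (p or r) there: w1:T, w3:F. ✓
w5: successors {w5}; Diamond (p or r) there: w5:F. ✗
Satisfying worlds: {w2, w3, w4}.

3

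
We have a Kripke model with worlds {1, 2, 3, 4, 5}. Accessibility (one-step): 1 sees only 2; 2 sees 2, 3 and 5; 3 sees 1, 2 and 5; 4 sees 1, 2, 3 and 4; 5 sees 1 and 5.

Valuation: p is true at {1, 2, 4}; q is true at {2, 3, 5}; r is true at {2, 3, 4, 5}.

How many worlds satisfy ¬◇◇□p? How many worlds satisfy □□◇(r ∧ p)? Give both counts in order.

1 and 0

For ¬◇◇□p:
1: ◇◇□p is F. ✓
2: ◇◇□p is T. ✗
3: ◇◇□p is T. ✗
4: ◇◇□p is T. ✗
5: ◇◇□p is T. ✗
— 1 world.
For □□◇(r ∧ p):
1: successors {2}; □◇(r ∧ p) there: 2:F. ✗
2: successors {2, 3, 5}; □◇(r ∧ p) there: 2:F, 3:F, 5:F. ✗
3: successors {1, 2, 5}; □◇(r ∧ p) there: 1:T, 2:F, 5:F. ✗
4: successors {1, 2, 3, 4}; □◇(r ∧ p) there: 1:T, 2:F, 3:F, 4:T. ✗
5: successors {1, 5}; □◇(r ∧ p) there: 1:T, 5:F. ✗
— 0 worlds.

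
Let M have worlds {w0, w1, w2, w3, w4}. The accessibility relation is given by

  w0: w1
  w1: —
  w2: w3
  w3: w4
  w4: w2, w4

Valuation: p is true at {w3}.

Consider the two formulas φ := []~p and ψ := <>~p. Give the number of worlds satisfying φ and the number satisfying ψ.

4 and 3

For []~p:
w0: successors {w1}; ~p there: w1:T. ✓
w1: no successors, so []~p holds vacuously. ✓
w2: successors {w3}; ~p there: w3:F. ✗
w3: successors {w4}; ~p there: w4:T. ✓
w4: successors {w2, w4}; ~p there: w2:T, w4:T. ✓
— 4 worlds.
For <>~p:
w0: successors {w1}; ~p there: w1:T. ✓
w1: no successors, so <>~p fails. ✗
w2: successors {w3}; ~p there: w3:F. ✗
w3: successors {w4}; ~p there: w4:T. ✓
w4: successors {w2, w4}; ~p there: w2:T, w4:T. ✓
— 3 worlds.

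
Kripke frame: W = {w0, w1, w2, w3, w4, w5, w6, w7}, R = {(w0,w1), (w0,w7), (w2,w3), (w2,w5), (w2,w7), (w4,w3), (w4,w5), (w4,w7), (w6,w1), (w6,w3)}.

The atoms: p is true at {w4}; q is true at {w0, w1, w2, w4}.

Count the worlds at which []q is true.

4

w0: successors {w1, w7}; q there: w1:T, w7:F. ✗
w1: no successors, so []q holds vacuously. ✓
w2: successors {w3, w5, w7}; q there: w3:F, w5:F, w7:F. ✗
w3: no successors, so []q holds vacuously. ✓
w4: successors {w3, w5, w7}; q there: w3:F, w5:F, w7:F. ✗
w5: no successors, so []q holds vacuously. ✓
w6: successors {w1, w3}; q there: w1:T, w3:F. ✗
w7: no successors, so []q holds vacuously. ✓
Satisfying worlds: {w1, w3, w5, w7}.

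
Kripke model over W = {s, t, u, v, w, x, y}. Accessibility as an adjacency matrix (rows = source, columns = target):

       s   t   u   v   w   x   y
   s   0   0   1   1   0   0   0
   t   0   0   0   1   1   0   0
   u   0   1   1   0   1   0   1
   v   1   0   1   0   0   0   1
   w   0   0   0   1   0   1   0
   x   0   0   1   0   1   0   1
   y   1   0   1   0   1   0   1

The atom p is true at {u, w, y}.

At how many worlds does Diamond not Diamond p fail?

3

s: successors {u, v}; not Diamond p there: u:F, v:F. ✗
t: successors {v, w}; not Diamond p there: v:F, w:T. ✓
u: successors {t, u, w, y}; not Diamond p there: t:F, u:F, w:T, y:F. ✓
v: successors {s, u, y}; not Diamond p there: s:F, u:F, y:F. ✗
w: successors {v, x}; not Diamond p there: v:F, x:F. ✗
x: successors {u, w, y}; not Diamond p there: u:F, w:T, y:F. ✓
y: successors {s, u, w, y}; not Diamond p there: s:F, u:F, w:T, y:F. ✓
Satisfying worlds: {t, u, x, y}.
So Diamond not Diamond p fails at the other 3 worlds.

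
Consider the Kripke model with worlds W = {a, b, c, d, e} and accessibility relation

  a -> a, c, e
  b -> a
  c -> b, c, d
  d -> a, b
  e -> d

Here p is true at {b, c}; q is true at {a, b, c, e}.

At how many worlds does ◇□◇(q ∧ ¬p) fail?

a: successors {a, c, e}; □◇(q ∧ ¬p) there: a:F, c:F, e:T. ✓
b: successors {a}; □◇(q ∧ ¬p) there: a:F. ✗
c: successors {b, c, d}; □◇(q ∧ ¬p) there: b:T, c:F, d:T. ✓
d: successors {a, b}; □◇(q ∧ ¬p) there: a:F, b:T. ✓
e: successors {d}; □◇(q ∧ ¬p) there: d:T. ✓
Satisfying worlds: {a, c, d, e}.
So ◇□◇(q ∧ ¬p) fails at the other 1 world.

1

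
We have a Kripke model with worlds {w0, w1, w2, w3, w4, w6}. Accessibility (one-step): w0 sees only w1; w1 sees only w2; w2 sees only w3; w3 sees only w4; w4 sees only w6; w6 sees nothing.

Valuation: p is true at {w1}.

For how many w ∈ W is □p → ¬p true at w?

w0: □p is T, ¬p is T. ✓
w1: □p is F, ¬p is F. ✓
w2: □p is F, ¬p is T. ✓
w3: □p is F, ¬p is T. ✓
w4: □p is F, ¬p is T. ✓
w6: □p is T, ¬p is T. ✓
Satisfying worlds: {w0, w1, w2, w3, w4, w6}.

6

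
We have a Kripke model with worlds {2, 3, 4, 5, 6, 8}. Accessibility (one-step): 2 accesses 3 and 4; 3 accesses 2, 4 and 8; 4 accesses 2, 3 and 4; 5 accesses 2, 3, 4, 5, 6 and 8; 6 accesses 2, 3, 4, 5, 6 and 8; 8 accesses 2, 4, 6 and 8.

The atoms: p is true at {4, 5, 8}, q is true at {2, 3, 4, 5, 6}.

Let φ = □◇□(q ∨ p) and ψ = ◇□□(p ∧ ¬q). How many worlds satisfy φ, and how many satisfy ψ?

For □◇□(q ∨ p):
2: successors {3, 4}; ◇□(q ∨ p) there: 3:T, 4:T. ✓
3: successors {2, 4, 8}; ◇□(q ∨ p) there: 2:T, 4:T, 8:T. ✓
4: successors {2, 3, 4}; ◇□(q ∨ p) there: 2:T, 3:T, 4:T. ✓
5: successors {2, 3, 4, 5, 6, 8}; ◇□(q ∨ p) there: 2:T, 3:T, 4:T, 5:T, 6:T, 8:T. ✓
6: successors {2, 3, 4, 5, 6, 8}; ◇□(q ∨ p) there: 2:T, 3:T, 4:T, 5:T, 6:T, 8:T. ✓
8: successors {2, 4, 6, 8}; ◇□(q ∨ p) there: 2:T, 4:T, 6:T, 8:T. ✓
— 6 worlds.
For ◇□□(p ∧ ¬q):
2: successors {3, 4}; □□(p ∧ ¬q) there: 3:F, 4:F. ✗
3: successors {2, 4, 8}; □□(p ∧ ¬q) there: 2:F, 4:F, 8:F. ✗
4: successors {2, 3, 4}; □□(p ∧ ¬q) there: 2:F, 3:F, 4:F. ✗
5: successors {2, 3, 4, 5, 6, 8}; □□(p ∧ ¬q) there: 2:F, 3:F, 4:F, 5:F, 6:F, 8:F. ✗
6: successors {2, 3, 4, 5, 6, 8}; □□(p ∧ ¬q) there: 2:F, 3:F, 4:F, 5:F, 6:F, 8:F. ✗
8: successors {2, 4, 6, 8}; □□(p ∧ ¬q) there: 2:F, 4:F, 6:F, 8:F. ✗
— 0 worlds.

6 and 0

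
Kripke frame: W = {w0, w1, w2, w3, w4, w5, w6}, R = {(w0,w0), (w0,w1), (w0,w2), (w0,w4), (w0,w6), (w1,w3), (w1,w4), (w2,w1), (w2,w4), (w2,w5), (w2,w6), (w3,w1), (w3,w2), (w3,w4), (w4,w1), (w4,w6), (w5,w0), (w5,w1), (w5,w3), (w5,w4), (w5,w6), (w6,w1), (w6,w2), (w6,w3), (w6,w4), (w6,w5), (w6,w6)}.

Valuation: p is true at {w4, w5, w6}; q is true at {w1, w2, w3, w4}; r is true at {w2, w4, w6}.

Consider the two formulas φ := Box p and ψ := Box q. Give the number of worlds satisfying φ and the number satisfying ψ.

For Box p:
w0: successors {w0, w1, w2, w4, w6}; p there: w0:F, w1:F, w2:F, w4:T, w6:T. ✗
w1: successors {w3, w4}; p there: w3:F, w4:T. ✗
w2: successors {w1, w4, w5, w6}; p there: w1:F, w4:T, w5:T, w6:T. ✗
w3: successors {w1, w2, w4}; p there: w1:F, w2:F, w4:T. ✗
w4: successors {w1, w6}; p there: w1:F, w6:T. ✗
w5: successors {w0, w1, w3, w4, w6}; p there: w0:F, w1:F, w3:F, w4:T, w6:T. ✗
w6: successors {w1, w2, w3, w4, w5, w6}; p there: w1:F, w2:F, w3:F, w4:T, w5:T, w6:T. ✗
— 0 worlds.
For Box q:
w0: successors {w0, w1, w2, w4, w6}; q there: w0:F, w1:T, w2:T, w4:T, w6:F. ✗
w1: successors {w3, w4}; q there: w3:T, w4:T. ✓
w2: successors {w1, w4, w5, w6}; q there: w1:T, w4:T, w5:F, w6:F. ✗
w3: successors {w1, w2, w4}; q there: w1:T, w2:T, w4:T. ✓
w4: successors {w1, w6}; q there: w1:T, w6:F. ✗
w5: successors {w0, w1, w3, w4, w6}; q there: w0:F, w1:T, w3:T, w4:T, w6:F. ✗
w6: successors {w1, w2, w3, w4, w5, w6}; q there: w1:T, w2:T, w3:T, w4:T, w5:F, w6:F. ✗
— 2 worlds.

0 and 2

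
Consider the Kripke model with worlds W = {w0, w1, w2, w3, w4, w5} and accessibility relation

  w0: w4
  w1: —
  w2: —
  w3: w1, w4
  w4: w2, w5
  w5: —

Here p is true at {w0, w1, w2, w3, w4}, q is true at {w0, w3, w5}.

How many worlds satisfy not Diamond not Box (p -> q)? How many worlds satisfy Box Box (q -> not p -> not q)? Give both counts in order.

4 and 4

For not Diamond not Box (p -> q):
w0: Diamond not Box (p -> q) is T. ✗
w1: Diamond not Box (p -> q) is F. ✓
w2: Diamond not Box (p -> q) is F. ✓
w3: Diamond not Box (p -> q) is T. ✗
w4: Diamond not Box (p -> q) is F. ✓
w5: Diamond not Box (p -> q) is F. ✓
— 4 worlds.
For Box Box (q -> not p -> not q):
w0: successors {w4}; Box (q -> not p -> not q) there: w4:F. ✗
w1: no successors, so Box Box (q -> not p -> not q) holds vacuously. ✓
w2: no successors, so Box Box (q -> not p -> not q) holds vacuously. ✓
w3: successors {w1, w4}; Box (q -> not p -> not q) there: w1:T, w4:F. ✗
w4: successors {w2, w5}; Box (q -> not p -> not q) there: w2:T, w5:T. ✓
w5: no successors, so Box Box (q -> not p -> not q) holds vacuously. ✓
— 4 worlds.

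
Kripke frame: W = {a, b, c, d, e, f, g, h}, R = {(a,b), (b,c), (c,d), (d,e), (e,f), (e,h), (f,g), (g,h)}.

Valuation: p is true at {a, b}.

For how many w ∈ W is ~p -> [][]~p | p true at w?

a: ~p is F, [][]~p | p is T. ✓
b: ~p is F, [][]~p | p is T. ✓
c: ~p is T, [][]~p | p is T. ✓
d: ~p is T, [][]~p | p is T. ✓
e: ~p is T, [][]~p | p is T. ✓
f: ~p is T, [][]~p | p is T. ✓
g: ~p is T, [][]~p | p is T. ✓
h: ~p is T, [][]~p | p is T. ✓
Satisfying worlds: {a, b, c, d, e, f, g, h}.

8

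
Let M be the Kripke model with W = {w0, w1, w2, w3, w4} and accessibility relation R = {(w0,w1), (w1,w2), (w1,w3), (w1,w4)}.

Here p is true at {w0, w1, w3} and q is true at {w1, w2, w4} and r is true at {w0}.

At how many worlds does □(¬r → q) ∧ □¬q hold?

w0: □(¬r → q) is T, □¬q is F. ✗
w1: □(¬r → q) is F, □¬q is F. ✗
w2: □(¬r → q) is T, □¬q is T. ✓
w3: □(¬r → q) is T, □¬q is T. ✓
w4: □(¬r → q) is T, □¬q is T. ✓
Satisfying worlds: {w2, w3, w4}.

3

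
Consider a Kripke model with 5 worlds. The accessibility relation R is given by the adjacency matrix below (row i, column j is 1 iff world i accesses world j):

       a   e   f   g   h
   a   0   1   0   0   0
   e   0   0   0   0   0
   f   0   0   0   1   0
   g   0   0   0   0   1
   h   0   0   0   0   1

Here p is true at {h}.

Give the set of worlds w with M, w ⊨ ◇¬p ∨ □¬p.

{a, e, f}

a: ◇¬p is T, □¬p is T. ✓
e: ◇¬p is F, □¬p is T. ✓
f: ◇¬p is T, □¬p is T. ✓
g: ◇¬p is F, □¬p is F. ✗
h: ◇¬p is F, □¬p is F. ✗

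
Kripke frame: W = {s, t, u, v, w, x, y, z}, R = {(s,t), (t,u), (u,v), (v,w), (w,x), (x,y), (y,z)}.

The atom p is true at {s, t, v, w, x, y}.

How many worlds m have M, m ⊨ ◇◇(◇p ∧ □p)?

4

s: successors {t}; ◇(◇p ∧ □p) there: t:T. ✓
t: successors {u}; ◇(◇p ∧ □p) there: u:T. ✓
u: successors {v}; ◇(◇p ∧ □p) there: v:T. ✓
v: successors {w}; ◇(◇p ∧ □p) there: w:T. ✓
w: successors {x}; ◇(◇p ∧ □p) there: x:F. ✗
x: successors {y}; ◇(◇p ∧ □p) there: y:F. ✗
y: successors {z}; ◇(◇p ∧ □p) there: z:F. ✗
z: no successors, so ◇◇(◇p ∧ □p) fails. ✗
Satisfying worlds: {s, t, u, v}.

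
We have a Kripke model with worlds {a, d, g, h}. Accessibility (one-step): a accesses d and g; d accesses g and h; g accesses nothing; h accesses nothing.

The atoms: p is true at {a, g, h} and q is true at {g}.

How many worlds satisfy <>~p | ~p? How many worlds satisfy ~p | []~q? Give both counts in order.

2 and 3

For <>~p | ~p:
a: <>~p is T, ~p is F. ✓
d: <>~p is F, ~p is T. ✓
g: <>~p is F, ~p is F. ✗
h: <>~p is F, ~p is F. ✗
— 2 worlds.
For ~p | []~q:
a: ~p is F, []~q is F. ✗
d: ~p is T, []~q is F. ✓
g: ~p is F, []~q is T. ✓
h: ~p is F, []~q is T. ✓
— 3 worlds.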